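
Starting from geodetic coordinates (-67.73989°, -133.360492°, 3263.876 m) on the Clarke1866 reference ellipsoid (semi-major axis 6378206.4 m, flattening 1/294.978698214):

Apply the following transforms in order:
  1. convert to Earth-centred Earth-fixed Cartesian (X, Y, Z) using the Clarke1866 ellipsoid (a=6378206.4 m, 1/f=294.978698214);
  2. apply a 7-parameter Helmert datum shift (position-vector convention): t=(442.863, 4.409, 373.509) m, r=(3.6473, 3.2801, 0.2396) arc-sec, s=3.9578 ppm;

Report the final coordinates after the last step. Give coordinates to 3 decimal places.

start: φ=-67.739890°, λ=-133.360492°, h=3263.876 m
→ ECEF (a=6378206.400, f=1/294.978698214): X=-1664567.6644, Y=-1762664.0330, Z=-5882997.2624
→ Helmert 7p (PV): X=-1664222.8959, Y=-1762564.5067, Z=-5882651.7351

X=-1664222.896 m, Y=-1762564.507 m, Z=-5882651.735 m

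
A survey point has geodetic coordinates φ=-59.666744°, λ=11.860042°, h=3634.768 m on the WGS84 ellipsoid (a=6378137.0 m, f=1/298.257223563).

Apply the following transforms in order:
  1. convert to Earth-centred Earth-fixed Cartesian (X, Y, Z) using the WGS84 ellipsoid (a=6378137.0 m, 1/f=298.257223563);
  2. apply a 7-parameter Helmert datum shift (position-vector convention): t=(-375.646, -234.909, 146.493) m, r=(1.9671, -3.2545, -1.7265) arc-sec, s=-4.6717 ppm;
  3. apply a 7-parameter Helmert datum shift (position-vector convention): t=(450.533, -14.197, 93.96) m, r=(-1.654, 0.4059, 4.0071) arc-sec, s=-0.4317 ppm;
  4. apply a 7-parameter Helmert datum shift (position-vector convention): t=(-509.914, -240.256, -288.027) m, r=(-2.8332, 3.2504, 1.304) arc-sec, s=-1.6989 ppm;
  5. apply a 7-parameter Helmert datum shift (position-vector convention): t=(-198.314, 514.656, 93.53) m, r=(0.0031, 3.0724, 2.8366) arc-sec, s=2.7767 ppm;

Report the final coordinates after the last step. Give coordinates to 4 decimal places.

start: φ=-59.666744°, λ=11.860042°, h=3634.768 m
→ ECEF (a=6378137.000, f=1/298.257223563): X=3162065.3091, Y=664048.8626, Z=-5484956.9740
→ Helmert 7p (PV): X=3161766.9918, Y=663836.6926, Z=-5484728.6324
→ Helmert 7p (PV): X=3162192.4704, Y=663839.6515, Z=-5484643.8497
→ Helmert 7p (PV): X=3161586.5584, Y=663542.9234, Z=-5484981.5081
→ Helmert 7p (PV): X=3161306.1967, Y=664102.9833, Z=-5484950.2916

X=3161306.1967 m, Y=664102.9833 m, Z=-5484950.2916 m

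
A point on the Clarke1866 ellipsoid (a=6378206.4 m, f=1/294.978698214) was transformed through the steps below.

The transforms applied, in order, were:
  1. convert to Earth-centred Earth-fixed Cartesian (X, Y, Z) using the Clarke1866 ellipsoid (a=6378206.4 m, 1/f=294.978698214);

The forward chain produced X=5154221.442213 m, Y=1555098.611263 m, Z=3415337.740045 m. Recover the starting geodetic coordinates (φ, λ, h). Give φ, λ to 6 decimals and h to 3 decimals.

start: X=5154221.4422, Y=1555098.6113, Z=3415337.7400 m
→ geod (Bowring, a=6378206.400): φ=32.56655000°, λ=16.78927600°, h=3666.9580 m

φ=32.566550°, λ=16.789276°, h=3666.958 m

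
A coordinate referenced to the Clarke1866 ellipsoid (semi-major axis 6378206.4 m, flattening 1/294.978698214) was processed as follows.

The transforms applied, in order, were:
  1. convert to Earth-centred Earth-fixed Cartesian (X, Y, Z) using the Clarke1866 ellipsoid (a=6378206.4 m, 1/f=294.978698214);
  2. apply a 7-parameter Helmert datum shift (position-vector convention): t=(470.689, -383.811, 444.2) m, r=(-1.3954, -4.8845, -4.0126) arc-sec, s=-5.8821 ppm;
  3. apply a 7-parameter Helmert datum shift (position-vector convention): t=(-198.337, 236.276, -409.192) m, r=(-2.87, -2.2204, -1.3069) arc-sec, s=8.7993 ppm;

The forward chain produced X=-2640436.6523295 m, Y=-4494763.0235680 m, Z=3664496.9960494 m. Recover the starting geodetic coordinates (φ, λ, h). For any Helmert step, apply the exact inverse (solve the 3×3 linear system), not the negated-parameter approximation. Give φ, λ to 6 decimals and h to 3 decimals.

φ=35.288642°, λ=-120.432300°, h=1013.977 m

start: X=-2640436.6523, Y=-4494763.0236, Z=3664496.9960 m
→ Helmert⁻¹: X=-2640147.1514, Y=-4495027.4683, Z=3664839.8159
→ Helmert⁻¹: X=-2640459.1569, Y=-4494746.2522, Z=3664449.2910
→ geod (Bowring, a=6378206.400): φ=35.28864200°, λ=-120.43230000°, h=1013.9770 m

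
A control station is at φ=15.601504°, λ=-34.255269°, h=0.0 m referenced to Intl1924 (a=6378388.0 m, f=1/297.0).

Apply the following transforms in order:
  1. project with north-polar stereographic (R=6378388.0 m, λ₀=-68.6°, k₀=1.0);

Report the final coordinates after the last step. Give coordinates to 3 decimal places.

E=5462671.988 m, N=-7994563.412 m

start: φ=15.601504°, λ=-34.255269°, h=0.000 m
→ stereo (R=6378388.0, λ₀=-68.6°): E=5462671.9879, N=-7994563.4118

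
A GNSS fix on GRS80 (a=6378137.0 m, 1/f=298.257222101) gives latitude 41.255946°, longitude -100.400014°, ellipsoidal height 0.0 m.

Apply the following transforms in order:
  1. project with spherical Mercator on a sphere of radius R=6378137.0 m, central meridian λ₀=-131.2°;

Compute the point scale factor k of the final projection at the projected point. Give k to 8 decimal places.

start: φ=41.255946°, λ=-100.400014°, h=0.000 m
→ into merc (λ₀=-131.2°): φ=41.25594600°, λ−λ₀=30.79998600°
scale k = 1.33019164

1.33019164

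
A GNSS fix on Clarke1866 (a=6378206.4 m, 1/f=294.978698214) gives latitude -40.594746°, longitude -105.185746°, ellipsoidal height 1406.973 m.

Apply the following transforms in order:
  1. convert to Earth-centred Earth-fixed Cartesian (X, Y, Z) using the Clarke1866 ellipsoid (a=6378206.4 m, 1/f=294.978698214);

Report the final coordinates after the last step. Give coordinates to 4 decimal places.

start: φ=-40.594746°, λ=-105.185746°, h=1406.973 m
→ ECEF (a=6378206.400, f=1/294.978698214): X=-1270765.6646, Y=-4681797.7365, Z=-4129071.3618

X=-1270765.6646 m, Y=-4681797.7365 m, Z=-4129071.3618 m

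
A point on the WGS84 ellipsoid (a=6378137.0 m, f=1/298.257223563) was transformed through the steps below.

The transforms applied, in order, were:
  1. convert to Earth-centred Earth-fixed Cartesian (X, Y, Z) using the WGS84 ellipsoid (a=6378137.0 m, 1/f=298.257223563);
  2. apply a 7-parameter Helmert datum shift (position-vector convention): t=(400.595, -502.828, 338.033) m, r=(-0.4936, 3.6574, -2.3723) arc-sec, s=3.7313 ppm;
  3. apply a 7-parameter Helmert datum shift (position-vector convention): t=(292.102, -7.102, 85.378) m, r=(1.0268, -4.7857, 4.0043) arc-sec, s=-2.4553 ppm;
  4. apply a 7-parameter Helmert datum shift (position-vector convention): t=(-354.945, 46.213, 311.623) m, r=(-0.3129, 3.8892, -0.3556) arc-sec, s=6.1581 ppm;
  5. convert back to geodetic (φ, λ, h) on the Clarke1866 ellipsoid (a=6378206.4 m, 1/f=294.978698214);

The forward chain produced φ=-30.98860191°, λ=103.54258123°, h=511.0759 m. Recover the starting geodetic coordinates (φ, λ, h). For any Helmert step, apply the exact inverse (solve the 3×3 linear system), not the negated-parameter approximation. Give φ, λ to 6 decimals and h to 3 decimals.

start: φ=-30.988602°, λ=103.542581°, h=511.076 m
→ ECEF (a=6378206.400, f=1/294.978698214): X=-1281646.5036, Y=5321017.7563, Z=-3264896.9687
→ Helmert⁻¹: X=-1281231.2749, Y=5320941.5209, Z=-3265204.5706
→ Helmert⁻¹: X=-1281498.9858, Y=5320970.3108, Z=-3265294.7211
→ Helmert⁻¹: X=-1281898.0961, Y=5321446.3542, Z=-3265630.5647
→ geod (Bowring, a=6378137.000): φ=-30.99017400°, λ=103.54409100°, h=1302.9870 m

φ=-30.990174°, λ=103.544091°, h=1302.987 m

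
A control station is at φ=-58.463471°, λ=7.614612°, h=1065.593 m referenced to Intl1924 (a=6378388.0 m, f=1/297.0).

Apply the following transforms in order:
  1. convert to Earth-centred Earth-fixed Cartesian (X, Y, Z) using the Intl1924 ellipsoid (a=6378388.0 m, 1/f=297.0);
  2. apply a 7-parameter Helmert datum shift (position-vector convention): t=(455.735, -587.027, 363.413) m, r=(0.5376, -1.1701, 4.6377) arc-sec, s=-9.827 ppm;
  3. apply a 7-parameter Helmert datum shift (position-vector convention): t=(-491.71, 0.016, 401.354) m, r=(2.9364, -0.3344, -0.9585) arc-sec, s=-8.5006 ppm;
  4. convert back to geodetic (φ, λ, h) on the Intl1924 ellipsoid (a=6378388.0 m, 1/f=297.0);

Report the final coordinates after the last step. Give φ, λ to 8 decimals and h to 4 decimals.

φ=-58.46021061°, λ=7.60720740°, h=237.6560 m

start: φ=-58.463471°, λ=7.614612°, h=1065.593 m
→ ECEF (a=6378388.000, f=1/297.0): X=3315402.5839, Y=443229.7531, Z=-5413938.9097
→ Helmert 7p (PV): X=3315846.4848, Y=442727.0245, Z=-5413502.3312
→ Helmert 7p (PV): X=3315337.4218, Y=442784.9349, Z=-5413043.2809
→ geod (Bowring, a=6378388.000): φ=-58.46021061°, λ=7.60720740°, h=237.6560 m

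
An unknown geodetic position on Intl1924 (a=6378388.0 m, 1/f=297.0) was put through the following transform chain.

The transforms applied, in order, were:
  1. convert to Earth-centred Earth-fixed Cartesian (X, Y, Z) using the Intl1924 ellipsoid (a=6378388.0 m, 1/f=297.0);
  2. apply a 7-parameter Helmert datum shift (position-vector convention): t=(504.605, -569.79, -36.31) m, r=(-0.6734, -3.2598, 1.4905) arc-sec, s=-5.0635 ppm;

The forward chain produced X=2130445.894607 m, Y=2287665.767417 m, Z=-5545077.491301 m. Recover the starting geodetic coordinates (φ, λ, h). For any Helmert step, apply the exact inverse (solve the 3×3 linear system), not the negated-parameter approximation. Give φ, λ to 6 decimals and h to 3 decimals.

φ=-60.752440°, λ=47.052901°, h=3504.921 m

start: X=2130445.8946, Y=2287665.7674, Z=-5545077.4913 m
→ Helmert⁻¹: X=2129880.9754, Y=2288249.8564, Z=-5545095.4488
→ geod (Bowring, a=6378388.000): φ=-60.75244000°, λ=47.05290100°, h=3504.9210 m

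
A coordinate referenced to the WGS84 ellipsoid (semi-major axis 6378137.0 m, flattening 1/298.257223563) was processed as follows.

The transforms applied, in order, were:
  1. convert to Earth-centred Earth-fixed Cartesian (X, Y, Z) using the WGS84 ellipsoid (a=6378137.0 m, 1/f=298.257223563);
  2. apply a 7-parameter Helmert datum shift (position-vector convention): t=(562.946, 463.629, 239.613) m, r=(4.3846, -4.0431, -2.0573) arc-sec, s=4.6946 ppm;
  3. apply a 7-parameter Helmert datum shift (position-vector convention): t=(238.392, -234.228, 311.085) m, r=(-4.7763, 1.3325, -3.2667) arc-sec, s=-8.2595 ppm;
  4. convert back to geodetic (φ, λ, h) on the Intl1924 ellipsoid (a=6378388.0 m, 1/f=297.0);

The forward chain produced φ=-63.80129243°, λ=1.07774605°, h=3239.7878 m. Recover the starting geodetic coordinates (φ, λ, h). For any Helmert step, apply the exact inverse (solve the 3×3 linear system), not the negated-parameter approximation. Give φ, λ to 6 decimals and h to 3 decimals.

φ=-63.810049°, λ=1.075126°, h=3578.735 m

start: φ=-63.801292°, λ=1.077746°, h=3239.788 m
→ ECEF (a=6378388.000, f=1/297.0): X=2824548.6681, Y=53136.6409, Z=-5703004.2251
→ Helmert⁻¹: X=2824369.6000, Y=53548.1079, Z=-5703342.9312
→ Helmert⁻¹: X=2823681.0695, Y=52991.1508, Z=-5703612.2431
→ geod (Bowring, a=6378137.000): φ=-63.81004900°, λ=1.07512600°, h=3578.7350 m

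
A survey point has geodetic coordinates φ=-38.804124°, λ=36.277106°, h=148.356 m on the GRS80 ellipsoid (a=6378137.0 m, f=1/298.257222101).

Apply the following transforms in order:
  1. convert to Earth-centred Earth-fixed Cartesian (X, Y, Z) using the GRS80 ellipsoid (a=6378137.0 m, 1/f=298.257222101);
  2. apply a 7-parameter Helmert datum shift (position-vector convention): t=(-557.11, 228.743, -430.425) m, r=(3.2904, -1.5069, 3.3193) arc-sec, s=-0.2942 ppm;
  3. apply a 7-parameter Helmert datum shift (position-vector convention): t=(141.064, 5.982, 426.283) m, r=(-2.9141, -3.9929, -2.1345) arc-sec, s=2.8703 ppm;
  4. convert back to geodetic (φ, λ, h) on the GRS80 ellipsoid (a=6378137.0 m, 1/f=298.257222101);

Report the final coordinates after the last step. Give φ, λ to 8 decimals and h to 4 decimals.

φ=-38.80396655°, λ=36.28179268°, h=13.7758 m

start: φ=-38.804124°, λ=36.277106°, h=148.356 m
→ ECEF (a=6378137.000, f=1/298.257222101): X=4012361.5172, Y=2944904.9265, Z=-3975487.6698
→ Helmert 7p (PV): X=4011784.8796, Y=2945260.7899, Z=-3975840.6343
→ Helmert 7p (PV): X=4012044.9024, Y=2945177.5395, Z=-3975389.7129
→ geod (Bowring, a=6378137.000): φ=-38.80396655°, λ=36.28179268°, h=13.7758 m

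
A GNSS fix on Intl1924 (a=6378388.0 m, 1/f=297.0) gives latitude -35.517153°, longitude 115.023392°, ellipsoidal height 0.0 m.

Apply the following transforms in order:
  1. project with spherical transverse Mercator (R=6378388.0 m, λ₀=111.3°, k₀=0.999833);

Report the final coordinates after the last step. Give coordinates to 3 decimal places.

E=337401.506 m, N=-3959620.866 m

start: φ=-35.517153°, λ=115.023392°, h=0.000 m
→ tm (R=6378388.0, λ₀=111.3°): E=337401.5060, N=-3959620.8657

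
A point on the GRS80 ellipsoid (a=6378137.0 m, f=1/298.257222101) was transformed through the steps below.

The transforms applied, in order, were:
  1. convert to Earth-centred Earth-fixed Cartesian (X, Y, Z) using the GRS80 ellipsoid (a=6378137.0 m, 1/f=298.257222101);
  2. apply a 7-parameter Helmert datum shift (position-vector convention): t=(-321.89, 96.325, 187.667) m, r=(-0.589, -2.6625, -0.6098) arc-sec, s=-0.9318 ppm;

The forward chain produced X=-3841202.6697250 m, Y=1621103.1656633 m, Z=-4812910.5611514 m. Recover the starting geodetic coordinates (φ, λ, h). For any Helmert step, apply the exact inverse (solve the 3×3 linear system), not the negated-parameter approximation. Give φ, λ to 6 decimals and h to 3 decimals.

φ=-49.291611°, λ=157.118618°, h=1682.779 m

start: X=-3841202.6697, Y=1621103.1657, Z=-4812910.5612 m
→ Helmert⁻¹: X=-3840951.2786, Y=1621010.7397, Z=-4813048.5045
→ geod (Bowring, a=6378137.000): φ=-49.29161100°, λ=157.11861800°, h=1682.7790 m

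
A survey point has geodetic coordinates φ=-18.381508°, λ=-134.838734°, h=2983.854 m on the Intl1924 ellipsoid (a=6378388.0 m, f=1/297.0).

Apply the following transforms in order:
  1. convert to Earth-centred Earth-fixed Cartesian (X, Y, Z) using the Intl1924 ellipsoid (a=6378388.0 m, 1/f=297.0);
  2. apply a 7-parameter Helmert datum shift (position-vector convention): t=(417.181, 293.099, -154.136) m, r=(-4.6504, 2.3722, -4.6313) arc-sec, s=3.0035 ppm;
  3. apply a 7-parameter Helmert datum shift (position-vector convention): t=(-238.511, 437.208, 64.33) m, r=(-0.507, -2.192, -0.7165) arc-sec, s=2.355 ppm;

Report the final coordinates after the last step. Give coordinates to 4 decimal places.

X=-4271398.6869 m, Y=-4294786.2367 m, Z=-1999455.1788 m

start: φ=-18.381508°, λ=-134.838734°, h=2983.854 m
→ ECEF (a=6378388.000, f=1/297.0): X=-4271441.3530, Y=-4295554.2768, Z=-1999465.7980
→ Helmert 7p (PV): X=-4271156.4458, Y=-4295223.2514, Z=-1999479.9676
→ Helmert 7p (PV): X=-4271398.6869, Y=-4294786.2367, Z=-1999455.1788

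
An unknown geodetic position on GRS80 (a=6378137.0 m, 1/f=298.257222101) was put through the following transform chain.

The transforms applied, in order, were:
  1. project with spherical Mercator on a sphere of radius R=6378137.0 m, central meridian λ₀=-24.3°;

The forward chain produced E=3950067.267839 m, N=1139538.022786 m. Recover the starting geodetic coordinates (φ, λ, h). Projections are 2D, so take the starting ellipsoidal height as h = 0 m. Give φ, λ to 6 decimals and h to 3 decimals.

start: E=3950067.2678, N=1139538.0228 m
→ merc⁻¹: φ=10.18261500°, λ=11.18405800°

φ=10.182615°, λ=11.184058°, h=0.000 m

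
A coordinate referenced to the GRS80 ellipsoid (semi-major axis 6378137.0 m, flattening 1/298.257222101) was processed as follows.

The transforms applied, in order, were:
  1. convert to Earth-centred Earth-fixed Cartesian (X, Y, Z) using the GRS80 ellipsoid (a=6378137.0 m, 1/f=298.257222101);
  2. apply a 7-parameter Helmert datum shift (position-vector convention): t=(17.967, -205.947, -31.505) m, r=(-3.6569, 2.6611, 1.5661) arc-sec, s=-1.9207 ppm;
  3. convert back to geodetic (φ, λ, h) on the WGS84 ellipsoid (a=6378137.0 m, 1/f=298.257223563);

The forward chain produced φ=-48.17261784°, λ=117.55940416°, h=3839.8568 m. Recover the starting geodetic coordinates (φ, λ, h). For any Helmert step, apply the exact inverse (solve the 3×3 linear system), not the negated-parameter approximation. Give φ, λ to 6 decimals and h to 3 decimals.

φ=-48.170592°, λ=117.556654°, h=3955.713 m

start: φ=-48.172618°, λ=117.559404°, h=3839.857 m
→ ECEF (a=6378137.000, f=1/298.257223563): X=-1972814.3481, Y=3780166.8405, Z=-4732559.2290
→ Helmert⁻¹: X=-1972746.3447, Y=3780478.9300, Z=-4732495.2403
→ geod (Bowring, a=6378137.000): φ=-48.17059200°, λ=117.55665400°, h=3955.7130 m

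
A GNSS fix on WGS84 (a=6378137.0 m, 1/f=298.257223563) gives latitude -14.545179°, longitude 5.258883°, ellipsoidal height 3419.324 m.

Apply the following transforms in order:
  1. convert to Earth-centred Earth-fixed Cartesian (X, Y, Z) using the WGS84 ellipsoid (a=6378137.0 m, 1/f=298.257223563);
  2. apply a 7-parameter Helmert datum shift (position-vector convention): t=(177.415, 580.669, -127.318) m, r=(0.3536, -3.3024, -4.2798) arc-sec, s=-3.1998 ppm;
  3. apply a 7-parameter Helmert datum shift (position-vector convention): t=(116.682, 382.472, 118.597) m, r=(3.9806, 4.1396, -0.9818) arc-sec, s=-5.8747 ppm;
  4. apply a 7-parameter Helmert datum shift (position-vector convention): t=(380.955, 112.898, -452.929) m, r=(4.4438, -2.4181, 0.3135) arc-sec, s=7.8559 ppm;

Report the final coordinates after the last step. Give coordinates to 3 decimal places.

X=6153017.735 m, Y=567276.632 m, Z=-1592686.529 m

start: φ=-14.545179°, λ=5.258883°, h=3419.324 m
→ ECEF (a=6378137.000, f=1/298.257223563): X=6152324.3898, Y=566281.1040, Z=-1592298.0994
→ Helmert 7p (PV): X=6152519.3617, Y=566735.0362, Z=-1592320.8502
→ Helmert 7p (PV): X=6152570.6405, Y=567115.6228, Z=-1592305.4380
→ Helmert 7p (PV): X=6153017.7347, Y=567276.6324, Z=-1592686.5290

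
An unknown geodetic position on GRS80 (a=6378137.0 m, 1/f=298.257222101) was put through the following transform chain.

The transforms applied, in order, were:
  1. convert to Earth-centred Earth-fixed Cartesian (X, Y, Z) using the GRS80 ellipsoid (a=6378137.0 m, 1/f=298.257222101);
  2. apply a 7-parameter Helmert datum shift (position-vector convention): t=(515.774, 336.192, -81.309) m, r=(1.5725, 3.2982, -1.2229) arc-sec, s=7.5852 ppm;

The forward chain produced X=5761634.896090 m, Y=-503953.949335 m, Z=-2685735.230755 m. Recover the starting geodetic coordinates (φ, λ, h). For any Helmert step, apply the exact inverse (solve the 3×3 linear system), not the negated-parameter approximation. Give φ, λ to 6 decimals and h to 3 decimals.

φ=-25.056163°, λ=-5.002367°, h=1950.251 m

start: X=5761634.8961, Y=-503953.9493, Z=-2685735.2308 m
→ Helmert⁻¹: X=5761121.3550, Y=-504272.6335, Z=-2685537.5852
→ geod (Bowring, a=6378137.000): φ=-25.05616300°, λ=-5.00236700°, h=1950.2510 m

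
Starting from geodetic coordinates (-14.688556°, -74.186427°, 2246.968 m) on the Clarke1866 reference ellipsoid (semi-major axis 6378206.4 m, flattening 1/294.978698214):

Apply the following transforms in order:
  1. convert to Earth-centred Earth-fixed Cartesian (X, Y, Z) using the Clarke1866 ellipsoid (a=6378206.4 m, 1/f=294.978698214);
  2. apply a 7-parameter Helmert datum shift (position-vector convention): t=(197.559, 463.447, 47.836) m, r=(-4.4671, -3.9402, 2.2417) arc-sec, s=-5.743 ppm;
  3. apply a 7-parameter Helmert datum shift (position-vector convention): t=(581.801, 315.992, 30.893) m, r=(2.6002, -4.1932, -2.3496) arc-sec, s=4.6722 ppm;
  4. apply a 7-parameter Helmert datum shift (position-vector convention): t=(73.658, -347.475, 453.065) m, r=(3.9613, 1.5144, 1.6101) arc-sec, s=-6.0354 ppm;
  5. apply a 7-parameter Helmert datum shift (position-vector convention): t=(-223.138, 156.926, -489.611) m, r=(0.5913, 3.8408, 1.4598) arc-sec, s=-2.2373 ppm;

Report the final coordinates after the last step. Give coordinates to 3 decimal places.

X=1682988.509 m, Y=-5938946.546 m, Z=-1607258.263 m

start: φ=-14.688556°, λ=-74.186427°, h=2246.968 m
→ ECEF (a=6378206.400, f=1/294.978698214): X=1682267.4084, Y=-5939636.0162, Z=-1607260.7870
→ Helmert 7p (PV): X=1682550.5609, Y=-5939154.9834, Z=-1607042.9504
→ Helmert 7p (PV): X=1683105.2388, Y=-5938865.6479, Z=-1607060.2308
→ Helmert 7p (PV): X=1683203.2980, Y=-5939133.2780, Z=-1606723.8786
→ Helmert 7p (PV): X=1682988.5089, Y=-5938946.5459, Z=-1607258.2630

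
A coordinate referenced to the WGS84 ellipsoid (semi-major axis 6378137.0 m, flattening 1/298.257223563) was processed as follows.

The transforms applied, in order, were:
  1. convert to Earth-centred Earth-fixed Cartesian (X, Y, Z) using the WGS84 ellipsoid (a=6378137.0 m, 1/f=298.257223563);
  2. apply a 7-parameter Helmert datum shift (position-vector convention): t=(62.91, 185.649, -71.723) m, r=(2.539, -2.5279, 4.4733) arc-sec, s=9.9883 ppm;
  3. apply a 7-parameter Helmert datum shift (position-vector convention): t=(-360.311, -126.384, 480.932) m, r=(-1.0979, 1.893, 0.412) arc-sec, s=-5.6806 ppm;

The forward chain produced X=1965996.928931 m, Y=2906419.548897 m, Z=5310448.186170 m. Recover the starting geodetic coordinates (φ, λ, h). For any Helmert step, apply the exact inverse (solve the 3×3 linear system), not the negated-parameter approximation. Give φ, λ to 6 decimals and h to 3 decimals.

start: X=1965996.9289, Y=2906419.5489, Z=5310448.1862 m
→ Helmert⁻¹: X=1966325.4828, Y=2906530.2522, Z=5310030.9349
→ Helmert⁻¹: X=1966371.0407, Y=2906338.2920, Z=5309989.7452
→ geod (Bowring, a=6378137.000): φ=56.71846300°, λ=55.91849500°, h=1470.4470 m

φ=56.718463°, λ=55.918495°, h=1470.447 m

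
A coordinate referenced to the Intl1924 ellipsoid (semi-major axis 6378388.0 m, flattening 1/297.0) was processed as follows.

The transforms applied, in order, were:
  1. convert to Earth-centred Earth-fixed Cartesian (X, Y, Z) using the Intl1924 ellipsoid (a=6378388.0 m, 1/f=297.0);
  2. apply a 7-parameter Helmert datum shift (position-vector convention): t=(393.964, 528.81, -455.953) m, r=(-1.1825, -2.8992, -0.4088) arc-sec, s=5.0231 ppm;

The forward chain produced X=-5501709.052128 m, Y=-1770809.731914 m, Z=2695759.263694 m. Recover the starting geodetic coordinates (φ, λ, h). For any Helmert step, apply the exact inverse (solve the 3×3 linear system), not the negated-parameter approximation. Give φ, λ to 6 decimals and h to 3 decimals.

start: X=-5501709.0521, Y=-1770809.7319, Z=2695759.2637 m
→ Helmert⁻¹: X=-5502033.9700, Y=-1771356.0064, Z=2696268.8534
→ geod (Bowring, a=6378388.000): φ=25.15597800°, λ=-162.15426200°, h=3549.1500 m

φ=25.155978°, λ=-162.154262°, h=3549.150 m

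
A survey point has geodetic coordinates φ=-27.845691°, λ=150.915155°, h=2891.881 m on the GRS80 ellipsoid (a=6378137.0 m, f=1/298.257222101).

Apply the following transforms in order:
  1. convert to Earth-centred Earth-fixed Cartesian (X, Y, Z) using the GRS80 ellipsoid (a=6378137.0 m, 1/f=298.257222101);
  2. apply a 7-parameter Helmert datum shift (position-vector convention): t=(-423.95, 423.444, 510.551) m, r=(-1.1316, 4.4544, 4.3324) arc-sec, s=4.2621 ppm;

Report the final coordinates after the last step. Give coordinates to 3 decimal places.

start: φ=-27.845691°, λ=150.915155°, h=2891.881 m
→ ECEF (a=6378137.000, f=1/298.257222101): X=-4934292.8573, Y=2744682.9530, Z=-2962746.6373
→ Helmert 7p (PV): X=-4934859.4699, Y=2744998.2003, Z=-2962157.2125

X=-4934859.470 m, Y=2744998.200 m, Z=-2962157.212 m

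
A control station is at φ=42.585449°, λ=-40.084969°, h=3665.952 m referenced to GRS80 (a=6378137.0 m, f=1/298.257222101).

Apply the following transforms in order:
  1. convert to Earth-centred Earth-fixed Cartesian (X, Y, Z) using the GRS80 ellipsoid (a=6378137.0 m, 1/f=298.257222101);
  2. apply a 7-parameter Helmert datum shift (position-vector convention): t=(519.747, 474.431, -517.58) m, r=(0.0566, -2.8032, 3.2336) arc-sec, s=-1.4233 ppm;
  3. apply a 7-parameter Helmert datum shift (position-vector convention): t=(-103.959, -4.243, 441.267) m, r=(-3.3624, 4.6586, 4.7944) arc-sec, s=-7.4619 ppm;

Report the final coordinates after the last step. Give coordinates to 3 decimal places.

X=3601007.869 m, Y=-3029555.106 m, Z=4296090.570 m

start: φ=42.585449°, λ=-40.084969°, h=3665.952 m
→ ECEF (a=6378137.000, f=1/298.257222101): X=3600467.5140, Y=-3030261.2052, Z=4296188.8933
→ Helmert 7p (PV): X=3600971.2552, Y=-3029727.1959, Z=4295713.2983
→ Helmert 7p (PV): X=3601007.8685, Y=-3029555.1058, Z=4296090.5703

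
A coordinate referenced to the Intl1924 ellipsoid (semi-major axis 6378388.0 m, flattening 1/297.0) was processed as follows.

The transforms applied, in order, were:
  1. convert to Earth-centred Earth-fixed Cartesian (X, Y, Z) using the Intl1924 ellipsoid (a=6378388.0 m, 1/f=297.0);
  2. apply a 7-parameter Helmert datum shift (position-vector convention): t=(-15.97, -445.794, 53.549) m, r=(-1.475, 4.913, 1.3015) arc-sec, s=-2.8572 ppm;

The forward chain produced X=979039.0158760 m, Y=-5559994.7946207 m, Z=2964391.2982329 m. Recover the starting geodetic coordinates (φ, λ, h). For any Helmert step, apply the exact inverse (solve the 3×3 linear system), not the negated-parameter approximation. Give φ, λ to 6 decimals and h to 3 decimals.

start: X=979039.0159, Y=-5559994.7946, Z=2964391.2982 m
→ Helmert⁻¹: X=978952.0960, Y=-5559592.2604, Z=2964329.7799
→ geod (Bowring, a=6378388.000): φ=27.86389200°, λ=-80.01353400°, h=2373.3730 m

φ=27.863892°, λ=-80.013534°, h=2373.373 m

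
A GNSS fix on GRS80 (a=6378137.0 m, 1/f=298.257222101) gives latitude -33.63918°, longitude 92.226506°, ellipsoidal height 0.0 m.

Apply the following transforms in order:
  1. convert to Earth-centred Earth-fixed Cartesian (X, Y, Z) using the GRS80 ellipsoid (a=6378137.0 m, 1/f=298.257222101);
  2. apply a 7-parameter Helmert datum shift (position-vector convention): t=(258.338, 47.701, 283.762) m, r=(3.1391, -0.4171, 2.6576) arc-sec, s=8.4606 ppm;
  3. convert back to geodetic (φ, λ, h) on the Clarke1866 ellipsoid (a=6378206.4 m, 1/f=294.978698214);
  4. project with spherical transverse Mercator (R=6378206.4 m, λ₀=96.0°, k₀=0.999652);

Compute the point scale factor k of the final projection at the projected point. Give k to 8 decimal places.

start: φ=-33.639180°, λ=92.226506°, h=0.000 m
→ ECEF (a=6378137.000, f=1/298.257222101): X=-206508.9124, Y=5311520.6853, Z=-3513196.7047
→ Helmert 7p (PV): X=-206313.6536, Y=5311664.1312, Z=-3512862.2485
→ geod (Bowring, a=6378206.400): φ=-33.63796742°, λ=92.22434289°, h=-68.8134 m
→ into tm (λ₀=96.0°): φ=-33.63796742°, λ−λ₀=-3.77565711°
scale k = 1.00115769

1.00115769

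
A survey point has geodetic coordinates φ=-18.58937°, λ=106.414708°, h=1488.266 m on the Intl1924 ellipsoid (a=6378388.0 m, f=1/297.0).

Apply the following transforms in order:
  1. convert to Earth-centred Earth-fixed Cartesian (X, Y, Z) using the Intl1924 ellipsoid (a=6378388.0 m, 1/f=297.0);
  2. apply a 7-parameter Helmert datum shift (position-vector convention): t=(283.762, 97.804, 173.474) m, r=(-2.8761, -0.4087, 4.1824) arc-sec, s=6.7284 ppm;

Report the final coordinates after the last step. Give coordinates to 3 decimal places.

X=-1709239.519 m, Y=5802610.797 m, Z=-2020744.361 m

start: φ=-18.589370°, λ=106.414708°, h=1488.266 m
→ ECEF (a=6378388.000, f=1/297.0): X=-1709398.1259, Y=5802536.7904, Z=-2020819.9415
→ Helmert 7p (PV): X=-1709239.5192, Y=5802610.7968, Z=-2020744.3610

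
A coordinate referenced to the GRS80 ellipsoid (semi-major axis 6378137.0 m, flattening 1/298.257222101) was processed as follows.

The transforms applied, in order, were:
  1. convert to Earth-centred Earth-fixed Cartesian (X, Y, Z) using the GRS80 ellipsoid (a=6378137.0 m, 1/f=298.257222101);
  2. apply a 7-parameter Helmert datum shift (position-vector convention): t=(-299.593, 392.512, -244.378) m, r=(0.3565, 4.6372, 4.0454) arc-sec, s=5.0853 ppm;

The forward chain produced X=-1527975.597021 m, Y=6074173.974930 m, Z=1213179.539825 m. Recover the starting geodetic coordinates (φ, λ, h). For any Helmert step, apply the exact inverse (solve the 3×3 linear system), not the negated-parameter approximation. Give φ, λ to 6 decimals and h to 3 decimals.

start: X=-1527975.5970, Y=6074173.9749, Z=1213179.5398 m
→ Helmert⁻¹: X=-1527576.3912, Y=6073782.6331, Z=1213372.9069
→ geod (Bowring, a=6378137.000): φ=11.03664100°, λ=104.11728100°, h=2028.9950 m

φ=11.036641°, λ=104.117281°, h=2028.995 m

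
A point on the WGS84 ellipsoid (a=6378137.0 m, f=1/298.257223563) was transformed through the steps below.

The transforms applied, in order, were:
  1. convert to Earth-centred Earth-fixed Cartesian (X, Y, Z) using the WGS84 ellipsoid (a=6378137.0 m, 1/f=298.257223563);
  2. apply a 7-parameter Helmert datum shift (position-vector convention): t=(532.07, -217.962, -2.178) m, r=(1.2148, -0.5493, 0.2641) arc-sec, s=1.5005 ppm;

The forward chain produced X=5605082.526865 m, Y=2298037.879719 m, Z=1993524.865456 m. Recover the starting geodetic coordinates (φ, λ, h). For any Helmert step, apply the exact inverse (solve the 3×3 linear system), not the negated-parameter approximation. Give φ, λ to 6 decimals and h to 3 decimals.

φ=18.330784°, λ=22.297054°, h=1030.057 m

start: X=5605082.5269, Y=2298037.8797, Z=1993524.8655 m
→ Helmert⁻¹: X=5604550.2988, Y=2298256.9579, Z=1993495.5912
→ geod (Bowring, a=6378137.000): φ=18.33078400°, λ=22.29705400°, h=1030.0570 m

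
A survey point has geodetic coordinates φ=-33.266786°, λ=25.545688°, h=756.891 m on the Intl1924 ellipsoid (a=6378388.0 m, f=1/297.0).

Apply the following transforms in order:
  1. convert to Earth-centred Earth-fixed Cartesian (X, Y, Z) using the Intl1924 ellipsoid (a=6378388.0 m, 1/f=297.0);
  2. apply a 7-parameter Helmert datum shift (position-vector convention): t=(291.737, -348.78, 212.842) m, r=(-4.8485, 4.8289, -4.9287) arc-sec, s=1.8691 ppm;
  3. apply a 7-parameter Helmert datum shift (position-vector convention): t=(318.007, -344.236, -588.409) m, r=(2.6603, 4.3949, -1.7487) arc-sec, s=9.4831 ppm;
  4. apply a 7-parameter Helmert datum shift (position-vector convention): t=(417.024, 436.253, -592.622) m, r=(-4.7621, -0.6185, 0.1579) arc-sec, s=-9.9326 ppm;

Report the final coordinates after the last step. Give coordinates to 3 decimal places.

X=4818181.068 m, Y=2301889.986 m, Z=-3480455.452 m

start: φ=-33.266786°, λ=25.545688°, h=756.891 m
→ ECEF (a=6378388.000, f=1/297.0): X=4817219.8446, Y=2302412.9897, Z=-3479203.7840
→ Helmert 7p (PV): X=4817494.1493, Y=2301871.6224, Z=-3479164.3430
→ Helmert 7p (PV): X=4817803.2249, Y=2301553.2454, Z=-3479858.7043
→ Helmert 7p (PV): X=4818181.0682, Y=2301889.9863, Z=-3480455.4520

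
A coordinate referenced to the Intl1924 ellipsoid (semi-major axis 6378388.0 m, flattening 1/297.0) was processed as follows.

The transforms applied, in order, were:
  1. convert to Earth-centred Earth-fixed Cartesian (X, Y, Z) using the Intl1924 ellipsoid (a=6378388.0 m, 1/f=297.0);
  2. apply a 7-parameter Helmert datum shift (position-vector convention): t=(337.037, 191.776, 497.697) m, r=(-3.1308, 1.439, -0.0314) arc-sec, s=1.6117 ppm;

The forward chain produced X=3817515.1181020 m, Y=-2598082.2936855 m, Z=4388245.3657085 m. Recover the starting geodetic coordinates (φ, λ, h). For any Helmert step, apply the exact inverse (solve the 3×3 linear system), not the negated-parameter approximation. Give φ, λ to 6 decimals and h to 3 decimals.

start: X=3817515.1181, Y=-2598082.2937, Z=4388245.3657 m
→ Helmert⁻¹: X=3817141.7137, Y=-2598335.9003, Z=4387727.7882
→ geod (Bowring, a=6378388.000): φ=43.73095100°, λ=-34.24319600°, h=1607.6340 m

φ=43.730951°, λ=-34.243196°, h=1607.634 m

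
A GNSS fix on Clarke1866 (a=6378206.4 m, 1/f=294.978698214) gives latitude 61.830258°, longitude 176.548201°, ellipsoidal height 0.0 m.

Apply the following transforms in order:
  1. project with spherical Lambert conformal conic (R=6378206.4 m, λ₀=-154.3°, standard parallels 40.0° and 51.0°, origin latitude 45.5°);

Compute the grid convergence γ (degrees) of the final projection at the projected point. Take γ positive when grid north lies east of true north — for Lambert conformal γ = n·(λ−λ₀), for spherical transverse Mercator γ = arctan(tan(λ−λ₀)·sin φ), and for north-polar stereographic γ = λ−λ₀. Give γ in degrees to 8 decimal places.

start: φ=61.830258°, λ=176.548201°, h=0.000 m
→ into lcc (λ₀=-154.3°): φ=61.83025800°, λ−λ₀=-29.15179900°
convergence γ = -20.82466211°

-20.82466211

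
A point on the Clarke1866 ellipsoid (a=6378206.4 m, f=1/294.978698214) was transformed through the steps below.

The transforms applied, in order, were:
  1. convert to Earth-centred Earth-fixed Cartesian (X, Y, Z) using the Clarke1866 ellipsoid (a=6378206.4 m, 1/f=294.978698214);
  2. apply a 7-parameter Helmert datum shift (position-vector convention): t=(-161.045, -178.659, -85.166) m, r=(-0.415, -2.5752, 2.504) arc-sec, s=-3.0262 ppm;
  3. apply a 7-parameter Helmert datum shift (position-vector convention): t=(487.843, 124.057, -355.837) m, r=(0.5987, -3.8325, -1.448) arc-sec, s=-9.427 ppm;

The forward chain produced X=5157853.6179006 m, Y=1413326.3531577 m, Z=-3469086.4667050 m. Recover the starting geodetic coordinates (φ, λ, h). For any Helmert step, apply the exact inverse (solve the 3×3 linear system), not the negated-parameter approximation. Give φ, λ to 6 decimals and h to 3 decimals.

φ=-33.148049°, λ=15.325209°, h=2405.836 m

start: X=5157853.6179, Y=1413326.3532, Z=-3469086.4667 m
→ Helmert⁻¹: X=5157340.0196, Y=1413241.7549, Z=-3468863.2577
→ Helmert⁻¹: X=5157490.5219, Y=1413369.0599, Z=-3468850.1361
→ geod (Bowring, a=6378206.400): φ=-33.14804900°, λ=15.32520900°, h=2405.8360 m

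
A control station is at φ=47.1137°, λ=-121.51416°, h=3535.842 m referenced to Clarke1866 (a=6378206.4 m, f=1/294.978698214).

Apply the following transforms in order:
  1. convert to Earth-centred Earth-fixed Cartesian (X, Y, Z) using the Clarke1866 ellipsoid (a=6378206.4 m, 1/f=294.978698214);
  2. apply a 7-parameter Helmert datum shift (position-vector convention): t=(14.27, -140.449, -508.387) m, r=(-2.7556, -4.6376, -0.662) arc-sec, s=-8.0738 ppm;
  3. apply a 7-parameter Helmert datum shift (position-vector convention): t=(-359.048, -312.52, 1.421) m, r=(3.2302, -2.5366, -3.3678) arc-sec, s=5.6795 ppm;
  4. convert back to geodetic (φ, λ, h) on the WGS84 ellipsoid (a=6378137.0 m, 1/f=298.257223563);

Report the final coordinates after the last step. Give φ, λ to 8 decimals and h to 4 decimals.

φ=47.10358087°, λ=-121.51777456°, h=3476.1140 m

start: φ=47.113700°, λ=-121.514160°, h=3535.842 m
→ ECEF (a=6378206.400, f=1/294.978698214): X=-2274295.1196, Y=-3709254.3433, Z=4652762.8723
→ Helmert 7p (PV): X=-2274379.0026, Y=-3709295.3871, Z=4652215.3391
→ Helmert 7p (PV): X=-2274868.7443, Y=-3709664.6950, Z=4652157.1228
→ geod (Bowring, a=6378137.000): φ=47.10358087°, λ=-121.51777456°, h=3476.1140 m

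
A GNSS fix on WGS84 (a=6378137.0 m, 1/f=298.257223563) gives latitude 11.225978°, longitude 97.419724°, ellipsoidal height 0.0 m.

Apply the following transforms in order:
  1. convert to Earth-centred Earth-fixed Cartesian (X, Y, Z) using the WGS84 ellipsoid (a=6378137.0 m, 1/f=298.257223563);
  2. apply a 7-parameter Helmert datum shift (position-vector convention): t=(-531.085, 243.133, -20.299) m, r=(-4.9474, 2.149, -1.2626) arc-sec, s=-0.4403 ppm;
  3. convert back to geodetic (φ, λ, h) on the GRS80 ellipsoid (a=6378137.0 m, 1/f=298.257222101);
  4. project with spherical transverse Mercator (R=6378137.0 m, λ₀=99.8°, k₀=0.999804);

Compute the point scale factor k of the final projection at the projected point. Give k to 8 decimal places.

start: φ=11.225978°, λ=97.419724°, h=0.000 m
→ ECEF (a=6378137.000, f=1/298.257223563): X=-807996.8292, Y=6204507.3503, Z=1233534.1071
→ Helmert 7p (PV): X=-808476.7273, Y=6204782.2846, Z=1233372.8640
→ geod (Bowring, a=6378137.000): φ=11.22395939°, λ=97.42375640°, h=296.8312 m
→ into tm (λ₀=99.8°): φ=11.22395939°, λ−λ₀=-2.37624360°
scale k = 1.00063182

1.00063182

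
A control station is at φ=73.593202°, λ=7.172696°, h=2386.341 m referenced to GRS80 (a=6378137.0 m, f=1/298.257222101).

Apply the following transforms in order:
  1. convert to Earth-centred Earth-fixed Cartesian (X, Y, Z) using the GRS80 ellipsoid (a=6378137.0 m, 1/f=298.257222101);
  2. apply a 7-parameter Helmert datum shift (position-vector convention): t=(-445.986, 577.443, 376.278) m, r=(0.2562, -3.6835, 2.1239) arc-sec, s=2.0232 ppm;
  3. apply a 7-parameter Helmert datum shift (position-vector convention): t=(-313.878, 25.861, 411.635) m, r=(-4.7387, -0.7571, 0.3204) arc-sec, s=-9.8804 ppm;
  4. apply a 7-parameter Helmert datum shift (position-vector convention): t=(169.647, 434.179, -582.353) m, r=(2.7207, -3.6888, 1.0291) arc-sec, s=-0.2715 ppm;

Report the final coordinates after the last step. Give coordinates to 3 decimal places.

start: φ=73.593202°, λ=7.172696°, h=2386.341 m
→ ECEF (a=6378137.000, f=1/298.257222101): X=1793640.0774, Y=225721.0976, Z=6098558.7975
→ Helmert 7p (PV): X=1793086.4871, Y=226309.8914, Z=6098979.7255
→ Helmert 7p (PV): X=1792732.1549, Y=226476.4174, Z=6099332.4825
→ Helmert 7p (PV): X=1792791.1060, Y=226839.0271, Z=6098783.5217

X=1792791.106 m, Y=226839.027 m, Z=6098783.522 m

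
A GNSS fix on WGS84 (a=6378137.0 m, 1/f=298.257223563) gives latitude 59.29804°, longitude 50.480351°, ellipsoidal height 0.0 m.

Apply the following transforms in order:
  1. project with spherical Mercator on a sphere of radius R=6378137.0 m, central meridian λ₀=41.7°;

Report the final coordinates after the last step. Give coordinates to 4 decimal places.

E=977424.2023 m, N=8245085.5194 m

start: φ=59.298040°, λ=50.480351°, h=0.000 m
→ merc (R=6378137.0, λ₀=41.7°): E=977424.2023, N=8245085.5194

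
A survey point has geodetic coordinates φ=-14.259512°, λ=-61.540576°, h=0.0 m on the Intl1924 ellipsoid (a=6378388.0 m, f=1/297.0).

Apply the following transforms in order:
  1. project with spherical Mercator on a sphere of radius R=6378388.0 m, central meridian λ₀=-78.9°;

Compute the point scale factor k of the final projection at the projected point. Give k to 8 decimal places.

start: φ=-14.259512°, λ=-61.540576°, h=0.000 m
→ into merc (λ₀=-78.9°): φ=-14.25951200°, λ−λ₀=17.35942400°
scale k = 1.03178940

1.03178940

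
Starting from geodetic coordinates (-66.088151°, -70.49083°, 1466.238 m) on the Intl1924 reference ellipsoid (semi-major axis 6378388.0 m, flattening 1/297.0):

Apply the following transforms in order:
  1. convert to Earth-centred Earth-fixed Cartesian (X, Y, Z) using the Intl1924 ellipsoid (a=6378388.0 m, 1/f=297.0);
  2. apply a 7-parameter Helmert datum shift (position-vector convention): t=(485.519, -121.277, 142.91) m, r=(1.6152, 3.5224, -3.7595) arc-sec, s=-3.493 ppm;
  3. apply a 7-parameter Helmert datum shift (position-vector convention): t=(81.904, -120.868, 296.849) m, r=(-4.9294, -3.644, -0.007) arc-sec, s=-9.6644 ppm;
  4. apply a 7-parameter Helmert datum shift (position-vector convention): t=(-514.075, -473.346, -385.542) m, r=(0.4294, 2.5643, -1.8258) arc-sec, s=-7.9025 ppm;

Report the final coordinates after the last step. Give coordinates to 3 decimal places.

start: φ=-66.088151°, λ=-70.490830°, h=1466.238 m
→ ECEF (a=6378388.000, f=1/297.0): X=866033.7608, Y=-2444360.5427, Z=-5809411.2617
→ Helmert 7p (PV): X=866372.4952, Y=-2444443.5746, Z=-5809281.9897
→ Helmert 7p (PV): X=866548.5726, Y=-2444679.6792, Z=-5808855.2740
→ Helmert 7p (PV): X=865933.7947, Y=-2445129.2838, Z=-5809210.7737

X=865933.795 m, Y=-2445129.284 m, Z=-5809210.774 m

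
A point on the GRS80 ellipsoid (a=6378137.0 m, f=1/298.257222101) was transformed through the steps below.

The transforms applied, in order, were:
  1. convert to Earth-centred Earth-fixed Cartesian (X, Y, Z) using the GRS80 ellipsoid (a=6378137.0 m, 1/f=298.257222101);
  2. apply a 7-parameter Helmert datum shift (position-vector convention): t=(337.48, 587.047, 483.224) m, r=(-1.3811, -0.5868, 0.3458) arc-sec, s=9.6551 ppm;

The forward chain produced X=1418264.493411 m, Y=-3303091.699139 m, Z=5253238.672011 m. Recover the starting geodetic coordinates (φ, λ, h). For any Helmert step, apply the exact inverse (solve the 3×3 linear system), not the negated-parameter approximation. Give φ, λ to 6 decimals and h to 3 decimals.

start: X=1418264.4934, Y=-3303091.6991, Z=5253238.6720 m
→ Helmert⁻¹: X=1417922.7280, Y=-3303684.3969, Z=5252678.5781
→ geod (Bowring, a=6378137.000): φ=55.79003900°, λ=-66.77126300°, h=1625.3030 m

φ=55.790039°, λ=-66.771263°, h=1625.303 m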